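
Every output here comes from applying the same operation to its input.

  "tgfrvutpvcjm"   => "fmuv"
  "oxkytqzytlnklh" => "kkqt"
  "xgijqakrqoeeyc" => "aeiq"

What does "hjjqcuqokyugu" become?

Each output is the input with this applied: keep one character in every 3, starting at position 3 (positions 3rd, 6th, 9th, ...), then sort the characters into alphabetical order.
"hjjqcuqokyugu" → "jukg" → "gjku".

gjku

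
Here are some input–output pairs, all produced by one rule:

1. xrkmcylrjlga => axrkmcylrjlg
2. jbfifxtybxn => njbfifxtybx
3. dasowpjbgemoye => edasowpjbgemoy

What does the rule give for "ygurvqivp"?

pygurvqiv

In each case the input is transformed by: move the last character to the front.
"ygurvqivp" → "pygurvqiv".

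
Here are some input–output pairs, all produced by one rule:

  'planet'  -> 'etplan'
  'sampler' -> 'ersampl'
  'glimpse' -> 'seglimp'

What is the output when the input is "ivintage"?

What's happening: move the last 2 characters to the front (rotate right by 2).
On "ivintage" that produces "geivinta".

geivinta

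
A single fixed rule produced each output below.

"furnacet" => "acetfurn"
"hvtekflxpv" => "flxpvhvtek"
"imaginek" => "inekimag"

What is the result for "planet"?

In each case the input is transformed by: swap the front and back halves of the string.
So "planet" becomes "netpla".

netpla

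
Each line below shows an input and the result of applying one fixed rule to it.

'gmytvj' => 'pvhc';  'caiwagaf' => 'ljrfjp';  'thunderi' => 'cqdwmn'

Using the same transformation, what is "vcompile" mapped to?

elxvyr

The rule is to shift every letter 9 places forward in the alphabet (wrapping around), then delete the last 2 characters.
For "vcompile", step one produces "elxvyrun"; step two turns that into "elxvyr".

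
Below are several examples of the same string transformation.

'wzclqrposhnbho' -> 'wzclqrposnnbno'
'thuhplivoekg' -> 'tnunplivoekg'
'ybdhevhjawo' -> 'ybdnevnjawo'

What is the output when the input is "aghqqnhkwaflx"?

The pattern: replace every "h" with "n".
For "aghqqnhkwaflx" the result is "agnqqnnkwaflx".

agnqqnnkwaflx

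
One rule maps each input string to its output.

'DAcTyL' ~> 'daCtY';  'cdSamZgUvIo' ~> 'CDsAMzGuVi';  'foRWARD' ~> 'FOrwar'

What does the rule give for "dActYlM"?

In each case the input is transformed by: flip the case of every letter, then delete the last character.
"dActYlM" → "DaCTyLm" → "DaCTyL".

DaCTyL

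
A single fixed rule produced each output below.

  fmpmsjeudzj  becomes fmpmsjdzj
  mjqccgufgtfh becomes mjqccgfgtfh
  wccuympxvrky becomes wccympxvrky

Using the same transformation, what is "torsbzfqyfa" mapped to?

Each output is the input with this applied: remove every vowel.
For "torsbzfqyfa" the result is "trsbzfqyf".

trsbzfqyf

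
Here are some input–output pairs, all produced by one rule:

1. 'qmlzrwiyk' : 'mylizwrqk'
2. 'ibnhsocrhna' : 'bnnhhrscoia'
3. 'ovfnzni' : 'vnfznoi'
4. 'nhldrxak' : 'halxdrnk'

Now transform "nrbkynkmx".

The rule is to take characters alternately from the front and the back (1st, last, 2nd, 2nd-last, ...), then move the first 2 characters to the end (rotate left by 2).
Doing the same to "nrbkynkmx": "rmbkknynx".

rmbkknynx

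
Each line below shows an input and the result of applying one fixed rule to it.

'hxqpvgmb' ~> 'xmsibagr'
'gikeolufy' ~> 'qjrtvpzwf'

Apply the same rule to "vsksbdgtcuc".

The transformation: move the last 2 characters to the front (rotate right by 2), then shift every letter 11 places forward in the alphabet (wrapping around).
Starting from "vsksbdgtcuc": after the first operation, "ucvsksbdgtc"; after the second, "fngdvdmoren".

fngdvdmoren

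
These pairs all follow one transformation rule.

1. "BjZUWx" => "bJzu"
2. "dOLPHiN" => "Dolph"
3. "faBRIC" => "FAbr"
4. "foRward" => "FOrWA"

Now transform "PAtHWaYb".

paThwA

The transformation: flip the case of every letter, then delete the last 2 characters.
Working it through for "PAtHWaYb": intermediate "paThwAyB", final "paThwA".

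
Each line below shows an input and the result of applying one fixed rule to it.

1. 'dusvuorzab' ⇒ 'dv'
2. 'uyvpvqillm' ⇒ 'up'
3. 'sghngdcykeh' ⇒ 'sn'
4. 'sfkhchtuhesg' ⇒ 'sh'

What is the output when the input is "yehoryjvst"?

yo

In each case the input is transformed by: keep one character in every 3, starting at position 1 (positions 1st, 4th, 7th, ...), then delete the last 2 characters.
For "yehoryjvst", step one produces "yojt"; step two turns that into "yo".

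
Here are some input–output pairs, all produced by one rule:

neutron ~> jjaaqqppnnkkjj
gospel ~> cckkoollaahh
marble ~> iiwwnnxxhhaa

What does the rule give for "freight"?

Rule — shift every letter 4 places backward in the alphabet (wrapping around), then double every character.
"freight" → "bnaecdp" → "bbnnaaeeccddpp".

bbnnaaeeccddpp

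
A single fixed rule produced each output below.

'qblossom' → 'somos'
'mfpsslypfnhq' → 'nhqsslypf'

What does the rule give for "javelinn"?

innel

In each case the input is transformed by: delete the first 3 characters, then move the last 3 characters to the front (rotate right by 3).
"javelinn" → "elinn" → "innel".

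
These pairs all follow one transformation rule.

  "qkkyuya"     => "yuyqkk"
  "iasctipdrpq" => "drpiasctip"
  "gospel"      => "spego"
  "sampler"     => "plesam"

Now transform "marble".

rblma

The rule is to delete the last character, then move the last 3 characters to the front (rotate right by 3).
On "marble": the first step gives "marbl", and the second then gives "rblma".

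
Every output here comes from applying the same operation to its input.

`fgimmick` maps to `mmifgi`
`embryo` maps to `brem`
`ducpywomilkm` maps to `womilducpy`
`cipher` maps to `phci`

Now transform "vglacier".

What's happening: delete the last 2 characters, then swap the front and back halves of the string.
"vglacier" → "vglaci" → "acivgl".

acivgl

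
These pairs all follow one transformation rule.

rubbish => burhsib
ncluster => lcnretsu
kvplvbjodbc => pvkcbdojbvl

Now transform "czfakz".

Looking at the pairs, the operation is to move the first 3 characters to the end (rotate left by 3), then reverse the string.
Starting from "czfakz": after the first operation, "akzczf"; after the second, "fzczka".

fzczka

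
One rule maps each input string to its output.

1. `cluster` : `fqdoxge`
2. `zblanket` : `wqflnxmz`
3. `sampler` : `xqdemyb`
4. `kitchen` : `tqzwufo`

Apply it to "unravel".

In each case the input is transformed by: move the last 3 characters to the front (rotate right by 3), then shift every letter 12 places forward in the alphabet (wrapping around).
On "unravel": the first step gives "velunra", and the second then gives "hqxgzdm".

hqxgzdm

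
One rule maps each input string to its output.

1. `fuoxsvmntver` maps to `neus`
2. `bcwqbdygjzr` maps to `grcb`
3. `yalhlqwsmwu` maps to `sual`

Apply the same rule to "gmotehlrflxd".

In each case the input is transformed by: keep one character in every 3, starting at position 2 (positions 2nd, 5th, 8th, ...), then move the first 2 characters to the end (rotate left by 2).
On "gmotehlrflxd" that produces "rxme".

rxme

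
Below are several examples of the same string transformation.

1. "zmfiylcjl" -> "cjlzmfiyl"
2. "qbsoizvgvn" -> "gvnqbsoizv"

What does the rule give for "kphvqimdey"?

deykphvqim

The pattern: move the last 3 characters to the front (rotate right by 3).
So "kphvqimdey" becomes "deykphvqim".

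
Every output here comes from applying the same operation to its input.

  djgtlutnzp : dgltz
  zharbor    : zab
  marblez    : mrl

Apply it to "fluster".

fut

The pattern: move the last character to the front, then keep every other character starting from the second (positions 2nd, 4th, 6th, ...).
Applying both steps to "fluster": "rfluste", then "fut".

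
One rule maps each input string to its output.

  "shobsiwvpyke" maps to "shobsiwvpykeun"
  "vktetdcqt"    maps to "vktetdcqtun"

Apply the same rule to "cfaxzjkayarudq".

cfaxzjkayarudqun

The pattern: append "un".
Doing the same to "cfaxzjkayarudq": "cfaxzjkayarudqun".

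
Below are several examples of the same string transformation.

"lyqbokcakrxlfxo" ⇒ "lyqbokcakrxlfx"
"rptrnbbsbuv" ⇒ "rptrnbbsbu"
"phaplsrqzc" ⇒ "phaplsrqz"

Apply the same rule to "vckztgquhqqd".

vckztgquhqq

The rule is to delete the last character.
On "vckztgquhqqd" that produces "vckztgquhqq".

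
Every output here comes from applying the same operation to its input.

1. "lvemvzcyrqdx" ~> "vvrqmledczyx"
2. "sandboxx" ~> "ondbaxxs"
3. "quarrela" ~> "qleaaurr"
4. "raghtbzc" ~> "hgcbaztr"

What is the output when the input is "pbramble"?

Rule — sort the characters into reverse alphabetical order, then move the first 3 characters to the end (rotate left by 3).
Working it through for "pbramble": intermediate "rpmlebba", final "lebbarpm".

lebbarpm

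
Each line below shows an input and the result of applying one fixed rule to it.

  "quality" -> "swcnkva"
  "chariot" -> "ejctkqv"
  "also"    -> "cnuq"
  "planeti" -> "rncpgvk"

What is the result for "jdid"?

The transformation: shift every letter 2 places forward in the alphabet (wrapping around).
So "jdid" becomes "lfkf".

lfkf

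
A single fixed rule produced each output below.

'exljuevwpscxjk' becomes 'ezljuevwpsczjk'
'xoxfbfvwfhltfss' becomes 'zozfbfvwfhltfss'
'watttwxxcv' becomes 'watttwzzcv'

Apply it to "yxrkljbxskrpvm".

In each case the input is transformed by: replace every "x" with "z".
Doing the same to "yxrkljbxskrpvm": "yzrkljbzskrpvm".

yzrkljbzskrpvm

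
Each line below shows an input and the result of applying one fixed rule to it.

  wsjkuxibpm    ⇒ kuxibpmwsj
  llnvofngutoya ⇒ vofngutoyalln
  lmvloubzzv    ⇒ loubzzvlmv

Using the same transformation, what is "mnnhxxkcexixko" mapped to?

The pattern: move the first 3 characters to the end (rotate left by 3).
So "mnnhxxkcexixko" becomes "hxxkcexixkomnn".

hxxkcexixkomnn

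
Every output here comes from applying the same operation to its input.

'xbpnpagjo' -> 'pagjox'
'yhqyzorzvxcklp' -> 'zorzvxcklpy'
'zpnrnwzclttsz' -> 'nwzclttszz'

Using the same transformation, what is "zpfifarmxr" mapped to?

farmxrz

Looking at the pairs, the operation is to move the first character to the end, then delete the first 3 characters.
Working it through for "zpfifarmxr": intermediate "pfifarmxrz", final "farmxrz".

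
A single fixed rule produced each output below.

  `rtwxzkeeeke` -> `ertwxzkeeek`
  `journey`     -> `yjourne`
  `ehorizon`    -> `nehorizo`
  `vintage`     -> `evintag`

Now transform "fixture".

The transformation: move the last character to the front.
Doing the same to "fixture": "efixtur".

efixtur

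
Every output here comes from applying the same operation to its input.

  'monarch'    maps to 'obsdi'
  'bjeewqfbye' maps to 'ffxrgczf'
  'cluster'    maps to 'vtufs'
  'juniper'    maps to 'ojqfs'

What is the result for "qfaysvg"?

What's happening: delete the first 2 characters, then shift every letter 1 place forward in the alphabet (wrapping around).
Working it through for "qfaysvg": intermediate "aysvg", final "bztwh".

bztwh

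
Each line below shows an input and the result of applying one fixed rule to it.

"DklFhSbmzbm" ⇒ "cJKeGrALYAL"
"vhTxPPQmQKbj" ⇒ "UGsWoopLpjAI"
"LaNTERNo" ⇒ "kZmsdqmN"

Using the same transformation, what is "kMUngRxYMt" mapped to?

Rule — shift every letter 1 place backward in the alphabet (wrapping around), then flip the case of every letter.
Working it through for "kMUngRxYMt": intermediate "jLTmfQwXLs", final "JltMFqWxlS".
(Check on "vhTxPPQmQKbj": → "ugSwOOPlPJai" → "UGsWoopLpjAI" ✓)

JltMFqWxlS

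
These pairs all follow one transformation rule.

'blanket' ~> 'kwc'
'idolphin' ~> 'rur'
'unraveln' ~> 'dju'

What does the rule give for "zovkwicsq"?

itl

The pattern: keep one character in every 3, starting at position 1 (positions 1st, 4th, 7th, ...), then shift every letter 9 places forward in the alphabet (wrapping around).
Starting from "zovkwicsq": after the first operation, "zkc"; after the second, "itl".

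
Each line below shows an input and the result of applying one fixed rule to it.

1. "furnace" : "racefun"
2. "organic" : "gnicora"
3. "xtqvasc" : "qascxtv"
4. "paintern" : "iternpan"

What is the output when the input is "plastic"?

aticpls

Rule — move the first 3 characters to the end (rotate left by 3), then swap the first and last characters.
For "plastic", step one produces "sticpla"; step two turns that into "aticpls".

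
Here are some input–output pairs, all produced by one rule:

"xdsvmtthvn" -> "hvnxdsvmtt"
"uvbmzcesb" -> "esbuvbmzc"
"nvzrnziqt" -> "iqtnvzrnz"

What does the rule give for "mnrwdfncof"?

cofmnrwdfn

The transformation: move the last 3 characters to the front (rotate right by 3).
On "mnrwdfncof" that produces "cofmnrwdfn".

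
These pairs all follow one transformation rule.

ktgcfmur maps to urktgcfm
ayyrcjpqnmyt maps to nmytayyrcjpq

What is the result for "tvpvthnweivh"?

eivhtvpvthnw

The rule is to move the first 2 characters to the end (rotate left by 2), then swap the front and back halves of the string.
Starting from "tvpvthnweivh": after the first operation, "pvthnweivhtv"; after the second, "eivhtvpvthnw".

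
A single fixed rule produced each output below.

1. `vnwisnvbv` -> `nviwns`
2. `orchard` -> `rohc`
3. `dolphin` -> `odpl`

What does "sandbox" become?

The rule is to swap each adjacent pair of characters (1↔2, 3↔4, ...), then delete the last 3 characters.
On "sandbox": the first step gives "asdnobx", and the second then gives "asdn".

asdn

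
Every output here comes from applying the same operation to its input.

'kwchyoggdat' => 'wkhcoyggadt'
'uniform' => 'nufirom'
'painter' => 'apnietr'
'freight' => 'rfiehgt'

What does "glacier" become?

lgcaeir

Looking at the pairs, the operation is to swap each adjacent pair of characters (1↔2, 3↔4, ...).
On "glacier" that produces "lgcaeir".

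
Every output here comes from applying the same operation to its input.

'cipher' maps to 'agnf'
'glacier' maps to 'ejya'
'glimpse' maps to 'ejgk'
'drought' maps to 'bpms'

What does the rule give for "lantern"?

jylr

The rule is to shift every letter 2 places backward in the alphabet (wrapping around), then keep only the first 4 characters.
On "lantern": the first step gives "jylrcpl", and the second then gives "jylr".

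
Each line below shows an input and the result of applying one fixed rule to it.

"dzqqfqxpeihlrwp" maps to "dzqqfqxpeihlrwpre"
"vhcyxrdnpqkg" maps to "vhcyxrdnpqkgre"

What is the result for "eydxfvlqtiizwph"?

In each case the input is transformed by: append "re".
On "eydxfvlqtiizwph" that produces "eydxfvlqtiizwphre".

eydxfvlqtiizwphre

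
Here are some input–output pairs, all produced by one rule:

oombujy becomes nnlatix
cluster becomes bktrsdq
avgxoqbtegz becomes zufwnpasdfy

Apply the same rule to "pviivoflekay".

Looking at the pairs, the operation is to shift every letter 1 place backward in the alphabet (wrapping around).
On "pviivoflekay" that produces "ouhhunekdjzx".

ouhhunekdjzx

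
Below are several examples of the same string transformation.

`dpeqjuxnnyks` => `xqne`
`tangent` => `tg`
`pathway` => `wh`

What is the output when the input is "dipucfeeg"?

pfd

The rule is to sort the characters into reverse alphabetical order, then keep one character in every 3, starting at position 2 (positions 2nd, 5th, 8th, ...).
"dipucfeeg" → "upigfeedc" → "pfd".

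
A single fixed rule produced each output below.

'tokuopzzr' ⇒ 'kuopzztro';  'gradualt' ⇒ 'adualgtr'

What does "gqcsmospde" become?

Rule — swap the first and last characters, then move the first 2 characters to the end (rotate left by 2).
Starting from "gqcsmospde": after the first operation, "eqcsmospdg"; after the second, "csmospdgeq".

csmospdgeq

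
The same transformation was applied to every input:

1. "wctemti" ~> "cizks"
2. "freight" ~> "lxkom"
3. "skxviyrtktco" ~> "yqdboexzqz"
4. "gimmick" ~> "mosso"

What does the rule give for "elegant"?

krkmg

Looking at the pairs, the operation is to shift every letter 6 places forward in the alphabet (wrapping around), then delete the last 2 characters.
"elegant" → "krkmgtz" → "krkmg".
(Check on "wctemti": → "cizkszo" → "cizks" ✓)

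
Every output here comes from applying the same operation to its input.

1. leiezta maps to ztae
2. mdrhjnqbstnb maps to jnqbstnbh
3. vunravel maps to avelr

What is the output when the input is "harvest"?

estv

The pattern: delete the first 3 characters, then move the first character to the end.
Working it through for "harvest": intermediate "vest", final "estv".
(Check on "mdrhjnqbstnb": → "hjnqbstnb" → "jnqbstnbh" ✓)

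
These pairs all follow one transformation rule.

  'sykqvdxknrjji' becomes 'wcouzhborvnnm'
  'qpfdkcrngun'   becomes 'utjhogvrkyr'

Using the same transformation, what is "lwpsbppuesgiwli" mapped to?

The rule is to shift every letter 4 places forward in the alphabet (wrapping around).
For "lwpsbppuesgiwli" the result is "patwfttyiwkmapm".

patwfttyiwkmapm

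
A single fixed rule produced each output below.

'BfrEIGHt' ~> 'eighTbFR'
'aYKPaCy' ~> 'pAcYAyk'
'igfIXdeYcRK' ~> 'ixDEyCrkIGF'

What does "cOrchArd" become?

CHaRDCoR

In each case the input is transformed by: move the first 3 characters to the end (rotate left by 3), then flip the case of every letter.
On "cOrchArd": the first step gives "chArdcOr", and the second then gives "CHaRDCoR".
(Check on "igfIXdeYcRK": → "IXdeYcRKigf" → "ixDEyCrkIGF" ✓)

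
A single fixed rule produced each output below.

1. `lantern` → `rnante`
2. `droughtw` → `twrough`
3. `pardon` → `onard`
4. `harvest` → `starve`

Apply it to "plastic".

iclast

What's happening: delete the first character, then move the last 2 characters to the front (rotate right by 2).
For "plastic", step one produces "lastic"; step two turns that into "iclast".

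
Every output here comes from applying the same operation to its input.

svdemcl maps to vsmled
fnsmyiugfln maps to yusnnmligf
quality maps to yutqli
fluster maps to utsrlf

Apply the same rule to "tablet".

What's happening: sort the characters into reverse alphabetical order, then delete the last character.
Working it through for "tablet": intermediate "ttleba", final "ttleb".

ttleb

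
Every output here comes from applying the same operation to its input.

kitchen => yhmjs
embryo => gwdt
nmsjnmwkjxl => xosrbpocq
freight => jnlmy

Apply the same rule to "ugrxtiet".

wcynjy

In each case the input is transformed by: shift every letter 5 places forward in the alphabet (wrapping around), then delete the first 2 characters.
So "ugrxtiet" becomes "wcynjy".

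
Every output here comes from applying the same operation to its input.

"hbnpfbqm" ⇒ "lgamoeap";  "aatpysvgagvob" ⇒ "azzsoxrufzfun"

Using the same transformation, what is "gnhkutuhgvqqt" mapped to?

The rule is to move the last character to the front, then shift every letter 1 place backward in the alphabet (wrapping around).
Doing the same to "gnhkutuhgvqqt": "sfmgjtstgfupp".

sfmgjtstgfupp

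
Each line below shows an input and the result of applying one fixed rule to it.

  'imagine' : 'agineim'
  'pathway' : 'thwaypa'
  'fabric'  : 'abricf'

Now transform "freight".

eightfr

Looking at the pairs, the operation is to move the last 3 characters to the front (rotate right by 3), then move the last 2 characters to the front (rotate right by 2).
Starting from "freight": after the first operation, "ghtfrei"; after the second, "eightfr".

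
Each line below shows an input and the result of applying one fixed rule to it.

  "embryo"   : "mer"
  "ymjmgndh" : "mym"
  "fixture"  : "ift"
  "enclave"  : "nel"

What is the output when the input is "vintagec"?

ivt

In each case the input is transformed by: swap each adjacent pair of characters (1↔2, 3↔4, ...), then keep only the first 3 characters.
For "vintagec", step one produces "ivtngace"; step two turns that into "ivt".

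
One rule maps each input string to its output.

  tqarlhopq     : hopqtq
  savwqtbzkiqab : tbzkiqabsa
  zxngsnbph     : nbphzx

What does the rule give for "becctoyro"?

oyrobe

Each output is the input with this applied: move the first 2 characters to the end (rotate left by 2), then delete the first 3 characters.
Working it through for "becctoyro": intermediate "cctoyrobe", final "oyrobe".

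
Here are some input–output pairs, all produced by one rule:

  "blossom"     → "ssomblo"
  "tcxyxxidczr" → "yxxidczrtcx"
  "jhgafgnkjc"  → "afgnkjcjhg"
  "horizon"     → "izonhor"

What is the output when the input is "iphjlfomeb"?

jlfomebiph

Each output is the input with this applied: move the first 3 characters to the end (rotate left by 3).
"iphjlfomeb" → "jlfomebiph".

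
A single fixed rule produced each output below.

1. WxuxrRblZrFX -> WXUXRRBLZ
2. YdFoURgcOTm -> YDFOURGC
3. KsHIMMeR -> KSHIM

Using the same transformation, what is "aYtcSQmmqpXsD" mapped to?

AYTCSQMMQP

Rule — delete the last 3 characters, then convert every letter to uppercase.
"aYtcSQmmqpXsD" → "aYtcSQmmqp" → "AYTCSQMMQP".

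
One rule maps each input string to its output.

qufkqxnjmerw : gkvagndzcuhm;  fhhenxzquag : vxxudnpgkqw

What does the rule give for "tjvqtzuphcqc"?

jzlgjpkfxsgs

The pattern: shift every letter 10 places backward in the alphabet (wrapping around).
For "tjvqtzuphcqc" the result is "jzlgjpkfxsgs".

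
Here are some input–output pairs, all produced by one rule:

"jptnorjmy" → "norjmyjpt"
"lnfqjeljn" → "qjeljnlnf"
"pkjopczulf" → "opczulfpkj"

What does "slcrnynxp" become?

Each output is the input with this applied: move the first 3 characters to the end (rotate left by 3).
"slcrnynxp" → "rnynxpslc".

rnynxpslc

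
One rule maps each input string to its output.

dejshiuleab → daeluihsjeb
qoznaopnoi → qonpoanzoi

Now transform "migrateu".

The transformation: reverse the string, then swap the first and last characters.
On "migrateu": the first step gives "uetargim", and the second then gives "metargiu".

metargiu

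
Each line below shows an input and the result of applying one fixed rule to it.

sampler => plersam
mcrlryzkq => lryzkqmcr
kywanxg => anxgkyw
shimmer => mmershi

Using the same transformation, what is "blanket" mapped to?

nketbla

Looking at the pairs, the operation is to move the first 3 characters to the end (rotate left by 3).
For "blanket" the result is "nketbla".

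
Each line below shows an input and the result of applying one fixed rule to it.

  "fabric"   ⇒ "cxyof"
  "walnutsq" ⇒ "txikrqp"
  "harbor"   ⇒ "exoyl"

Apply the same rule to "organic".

lodxkf

Rule — shift every letter 3 places backward in the alphabet (wrapping around), then delete the last character.
Applying both steps to "organic": "lodxkfz", then "lodxkf".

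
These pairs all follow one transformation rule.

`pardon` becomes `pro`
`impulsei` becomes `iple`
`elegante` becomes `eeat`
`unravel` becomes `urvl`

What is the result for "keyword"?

kyod

The pattern: keep every other character starting from the first (positions 1st, 3rd, 5th, ...).
On "keyword" that produces "kyod".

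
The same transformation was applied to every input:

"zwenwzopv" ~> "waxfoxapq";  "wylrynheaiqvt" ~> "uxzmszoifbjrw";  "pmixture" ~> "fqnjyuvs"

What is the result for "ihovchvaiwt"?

The transformation: move the last character to the front, then shift every letter 1 place forward in the alphabet (wrapping around).
Applying both steps to "ihovchvaiwt": "tihovchvaiw", then "ujipwdiwbjx".

ujipwdiwbjx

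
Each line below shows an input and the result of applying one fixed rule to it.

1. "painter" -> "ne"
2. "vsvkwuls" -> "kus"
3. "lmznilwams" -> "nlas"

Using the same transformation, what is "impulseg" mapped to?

usg

Each output is the input with this applied: keep every other character starting from the second (positions 2nd, 4th, 6th, ...), then delete the first character.
On "impulseg": the first step gives "musg", and the second then gives "usg".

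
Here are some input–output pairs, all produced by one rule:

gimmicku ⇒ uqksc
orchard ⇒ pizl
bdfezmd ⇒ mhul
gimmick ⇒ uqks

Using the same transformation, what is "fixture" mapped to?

bczm

The pattern: shift every letter 8 places forward in the alphabet (wrapping around), then delete the first 3 characters.
Working it through for "fixture": intermediate "nqfbczm", final "bczm".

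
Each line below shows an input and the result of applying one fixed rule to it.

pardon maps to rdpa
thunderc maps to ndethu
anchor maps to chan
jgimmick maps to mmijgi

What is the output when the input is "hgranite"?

In each case the input is transformed by: delete the last 2 characters, then swap the front and back halves of the string.
On "hgranite": the first step gives "hgrani", and the second then gives "anihgr".
(Check on "pardon": → "pard" → "rdpa" ✓)

anihgr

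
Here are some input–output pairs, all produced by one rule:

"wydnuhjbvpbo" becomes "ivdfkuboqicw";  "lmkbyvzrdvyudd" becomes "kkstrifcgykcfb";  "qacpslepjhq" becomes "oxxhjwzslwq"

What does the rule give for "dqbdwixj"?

eqkxikdp

The rule is to move the last 2 characters to the front (rotate right by 2), then shift every letter 7 places forward in the alphabet (wrapping around).
On "dqbdwixj": the first step gives "xjdqbdwi", and the second then gives "eqkxikdp".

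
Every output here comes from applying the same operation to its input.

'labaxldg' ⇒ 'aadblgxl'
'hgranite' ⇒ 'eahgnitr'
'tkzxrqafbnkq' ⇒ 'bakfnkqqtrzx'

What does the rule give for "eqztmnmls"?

Rule — sort the characters into alphabetical order, then swap each adjacent pair of characters (1↔2, 3↔4, ...).
Applying both steps to "eqztmnmls": "elmmnqstz", then "lemmqntsz".

lemmqntsz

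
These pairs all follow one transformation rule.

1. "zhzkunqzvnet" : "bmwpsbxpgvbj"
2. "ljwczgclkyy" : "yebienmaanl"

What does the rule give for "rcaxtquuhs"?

czvswwjute

Rule — shift every letter 2 places forward in the alphabet (wrapping around), then move the first 2 characters to the end (rotate left by 2).
For "rcaxtquuhs", step one produces "teczvswwju"; step two turns that into "czvswwjute".
(Check on "ljwczgclkyy": → "nlyebienmaa" → "yebienmaanl" ✓)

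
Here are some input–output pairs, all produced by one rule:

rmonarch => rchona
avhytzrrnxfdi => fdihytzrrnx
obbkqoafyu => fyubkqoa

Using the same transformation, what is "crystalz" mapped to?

alzyst

Looking at the pairs, the operation is to delete the first 2 characters, then move the last 3 characters to the front (rotate right by 3).
"crystalz" → "ystalz" → "alzyst".
(Check on "avhytzrrnxfdi": → "hytzrrnxfdi" → "fdihytzrrnx" ✓)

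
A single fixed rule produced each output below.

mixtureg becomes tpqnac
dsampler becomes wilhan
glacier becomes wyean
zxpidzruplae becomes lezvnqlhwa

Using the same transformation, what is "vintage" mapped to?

The pattern: delete the first 2 characters, then shift every letter 4 places backward in the alphabet (wrapping around).
Applying both steps to "vintage": "ntage", then "jpwca".

jpwca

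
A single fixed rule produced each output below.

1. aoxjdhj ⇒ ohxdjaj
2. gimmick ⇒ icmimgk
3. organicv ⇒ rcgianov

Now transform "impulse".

mspluie

The transformation: take characters alternately from the front and the back (1st, last, 2nd, 2nd-last, ...), then move the first 2 characters to the end (rotate left by 2).
Applying both steps to "impulse": "iemsplu", then "mspluie".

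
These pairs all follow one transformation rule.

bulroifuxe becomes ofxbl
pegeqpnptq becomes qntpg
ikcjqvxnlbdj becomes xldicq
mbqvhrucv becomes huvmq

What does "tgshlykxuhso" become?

The pattern: keep every other character starting from the first (positions 1st, 3rd, 5th, ...), then move the last 3 characters to the front (rotate right by 3).
For "tgshlykxuhso", step one produces "tslkus"; step two turns that into "kustsl".

kustsl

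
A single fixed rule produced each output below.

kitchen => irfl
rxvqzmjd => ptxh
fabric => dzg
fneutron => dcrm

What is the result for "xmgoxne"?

The pattern: shift every letter 2 places backward in the alphabet (wrapping around), then keep every other character starting from the first (positions 1st, 3rd, 5th, ...).
Applying both steps to "xmgoxne": "vkemvlc", then "vevc".

vevc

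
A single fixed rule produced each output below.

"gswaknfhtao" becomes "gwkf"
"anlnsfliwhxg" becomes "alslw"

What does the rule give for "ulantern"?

uat

Rule — delete the last 3 characters, then keep every other character starting from the first (positions 1st, 3rd, 5th, ...).
For "ulantern", step one produces "ulant"; step two turns that into "uat".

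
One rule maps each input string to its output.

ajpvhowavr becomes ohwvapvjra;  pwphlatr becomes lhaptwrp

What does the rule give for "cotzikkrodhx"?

The transformation: swap the front and back halves of the string, then take characters alternately from the front and the back (1st, last, 2nd, 2nd-last, ...).
"cotzikkrodhx" → "krodhxcotzik" → "kkriozdthoxc".

kkriozdthoxc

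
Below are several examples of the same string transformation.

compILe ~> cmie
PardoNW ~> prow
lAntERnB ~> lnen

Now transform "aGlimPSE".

alms

The pattern: keep every other character starting from the first (positions 1st, 3rd, 5th, ...), then convert every letter to lowercase.
Applying both steps to "aGlimPSE": "almS", then "alms".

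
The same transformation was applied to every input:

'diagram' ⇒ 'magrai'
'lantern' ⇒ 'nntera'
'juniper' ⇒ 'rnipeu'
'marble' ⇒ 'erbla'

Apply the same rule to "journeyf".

furneyo

Rule — delete the first character, then swap the first and last characters.
Applying both steps to "journeyf": "ourneyf", then "furneyo".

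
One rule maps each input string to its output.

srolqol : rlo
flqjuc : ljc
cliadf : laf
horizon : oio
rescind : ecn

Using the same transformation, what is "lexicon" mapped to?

The pattern: keep every other character starting from the second (positions 2nd, 4th, 6th, ...).
"lexicon" → "eio".

eio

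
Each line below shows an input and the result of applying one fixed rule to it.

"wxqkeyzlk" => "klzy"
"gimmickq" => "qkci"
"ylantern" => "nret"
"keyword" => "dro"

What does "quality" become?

yti

In each case the input is transformed by: take characters alternately from the front and the back (1st, last, 2nd, 2nd-last, ...), then keep every other character starting from the second (positions 2nd, 4th, 6th, ...).
For "quality" the result is "yti".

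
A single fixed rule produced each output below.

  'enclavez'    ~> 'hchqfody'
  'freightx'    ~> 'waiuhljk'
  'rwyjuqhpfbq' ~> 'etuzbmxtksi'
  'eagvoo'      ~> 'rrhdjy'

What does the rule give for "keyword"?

The pattern: shift every letter 3 places forward in the alphabet (wrapping around), then move the last 2 characters to the front (rotate right by 2).
For "keyword", step one produces "nhbzrug"; step two turns that into "ugnhbzr".

ugnhbzr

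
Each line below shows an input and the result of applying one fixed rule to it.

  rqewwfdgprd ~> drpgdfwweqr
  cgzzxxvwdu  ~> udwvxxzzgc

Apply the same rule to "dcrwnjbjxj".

jxjbjnwrcd

The pattern: reverse the string.
"dcrwnjbjxj" → "jxjbjnwrcd".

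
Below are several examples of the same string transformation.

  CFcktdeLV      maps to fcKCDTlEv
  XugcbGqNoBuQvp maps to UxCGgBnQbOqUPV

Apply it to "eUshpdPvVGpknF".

uEHSDPVpgvKPfN

What's happening: flip the case of every letter, then swap each adjacent pair of characters (1↔2, 3↔4, ...).
For "eUshpdPvVGpknF", step one produces "EuSHPDpVvgPKNf"; step two turns that into "uEHSDPVpgvKPfN".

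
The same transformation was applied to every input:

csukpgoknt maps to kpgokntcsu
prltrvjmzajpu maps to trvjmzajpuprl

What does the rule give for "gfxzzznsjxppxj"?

Looking at the pairs, the operation is to move the first 3 characters to the end (rotate left by 3).
On "gfxzzznsjxppxj" that produces "zzznsjxppxjgfx".

zzznsjxppxjgfx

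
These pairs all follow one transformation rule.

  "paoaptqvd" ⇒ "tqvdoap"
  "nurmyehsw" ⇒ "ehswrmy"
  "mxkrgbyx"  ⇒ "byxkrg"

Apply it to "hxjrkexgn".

exgnjrk

Looking at the pairs, the operation is to delete the first 2 characters, then move the first 3 characters to the end (rotate left by 3).
Applying both steps to "hxjrkexgn": "jrkexgn", then "exgnjrk".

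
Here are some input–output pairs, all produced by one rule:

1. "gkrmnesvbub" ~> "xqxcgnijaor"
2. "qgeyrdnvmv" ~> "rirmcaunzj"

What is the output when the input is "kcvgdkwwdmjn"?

ifjgyrczgssz

The pattern: move the last 3 characters to the front (rotate right by 3), then shift every letter 4 places backward in the alphabet (wrapping around).
Applying both steps to "kcvgdkwwdmjn": "mjnkcvgdkwwd", then "ifjgyrczgssz".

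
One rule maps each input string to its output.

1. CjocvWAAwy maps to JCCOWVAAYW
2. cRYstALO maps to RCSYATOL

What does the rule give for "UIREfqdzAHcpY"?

Looking at the pairs, the operation is to swap each adjacent pair of characters (1↔2, 3↔4, ...), then convert every letter to uppercase.
Applying that to "UIREfqdzAHcpY" gives "IUERQFZDHAPCY".

IUERQFZDHAPCY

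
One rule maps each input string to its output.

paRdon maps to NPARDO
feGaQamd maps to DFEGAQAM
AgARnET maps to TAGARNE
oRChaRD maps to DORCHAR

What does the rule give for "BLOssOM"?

MBLOSSO

Each output is the input with this applied: move the last character to the front, then convert every letter to uppercase.
So "BLOssOM" becomes "MBLOSSO".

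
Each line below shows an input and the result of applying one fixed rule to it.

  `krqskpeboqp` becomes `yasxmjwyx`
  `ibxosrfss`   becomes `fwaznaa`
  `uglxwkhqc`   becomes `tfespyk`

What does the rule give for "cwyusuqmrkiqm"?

Rule — shift every letter 8 places forward in the alphabet (wrapping around), then delete the first 2 characters.
For "cwyusuqmrkiqm", step one produces "kegcacyuzsqyu"; step two turns that into "gcacyuzsqyu".

gcacyuzsqyu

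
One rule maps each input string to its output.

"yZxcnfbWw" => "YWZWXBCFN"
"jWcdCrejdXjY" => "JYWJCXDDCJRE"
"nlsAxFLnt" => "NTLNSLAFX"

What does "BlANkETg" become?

BGLTAENK

The transformation: take characters alternately from the front and the back (1st, last, 2nd, 2nd-last, ...), then convert every letter to uppercase.
Applying that to "BlANkETg" gives "BGLTAENK".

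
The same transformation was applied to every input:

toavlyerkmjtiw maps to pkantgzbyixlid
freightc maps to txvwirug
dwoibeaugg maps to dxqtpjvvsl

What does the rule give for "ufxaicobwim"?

Looking at the pairs, the operation is to move the first 2 characters to the end (rotate left by 2), then shift every letter 11 places backward in the alphabet (wrapping around).
Starting from "ufxaicobwim": after the first operation, "xaicobwimuf"; after the second, "mpxrdqlxbju".

mpxrdqlxbju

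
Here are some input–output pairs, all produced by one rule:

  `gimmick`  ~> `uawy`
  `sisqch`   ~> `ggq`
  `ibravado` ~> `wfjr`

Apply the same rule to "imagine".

wows

The transformation: keep every other character starting from the first (positions 1st, 3rd, 5th, ...), then shift every letter 12 places backward in the alphabet (wrapping around).
Applying both steps to "imagine": "iaie", then "wows".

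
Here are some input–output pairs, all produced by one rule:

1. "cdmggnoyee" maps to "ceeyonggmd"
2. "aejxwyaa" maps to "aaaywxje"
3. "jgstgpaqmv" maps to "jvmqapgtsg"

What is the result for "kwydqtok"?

What's happening: move the first character to the end, then reverse the string.
On "kwydqtok": the first step gives "wydqtokk", and the second then gives "kkotqdyw".
(Check on "aejxwyaa": → "ejxwyaaa" → "aaaywxje" ✓)

kkotqdyw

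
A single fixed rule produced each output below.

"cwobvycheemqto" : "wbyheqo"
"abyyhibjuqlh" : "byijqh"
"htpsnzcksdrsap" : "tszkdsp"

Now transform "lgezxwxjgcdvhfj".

Rule — keep every other character starting from the second (positions 2nd, 4th, 6th, ...).
For "lgezxwxjgcdvhfj" the result is "gzwjcvf".

gzwjcvf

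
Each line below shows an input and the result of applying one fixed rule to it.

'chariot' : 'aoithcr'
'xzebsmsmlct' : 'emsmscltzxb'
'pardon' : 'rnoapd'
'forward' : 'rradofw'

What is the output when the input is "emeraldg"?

Rule — swap each adjacent pair of characters (1↔2, 3↔4, ...), then move the first 3 characters to the end (rotate left by 3).
"emeraldg" → "merelagd" → "elagdmer".
(Check on "pardon": → "apdrno" → "rnoapd" ✓)

elagdmer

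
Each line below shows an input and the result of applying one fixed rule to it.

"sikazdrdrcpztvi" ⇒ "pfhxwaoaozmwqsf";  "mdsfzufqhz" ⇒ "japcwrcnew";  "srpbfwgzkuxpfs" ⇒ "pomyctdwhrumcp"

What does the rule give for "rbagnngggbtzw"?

Rule — shift every letter 3 places backward in the alphabet (wrapping around).
Applying that to "rbagnngggbtzw" gives "oyxdkkdddyqwt".

oyxdkkdddyqwt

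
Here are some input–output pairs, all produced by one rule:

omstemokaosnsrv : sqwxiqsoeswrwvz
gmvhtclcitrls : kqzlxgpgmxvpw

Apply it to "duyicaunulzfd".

In each case the input is transformed by: shift every letter 4 places forward in the alphabet (wrapping around).
"duyicaunulzfd" → "hycmgeyrypdjh".

hycmgeyrypdjh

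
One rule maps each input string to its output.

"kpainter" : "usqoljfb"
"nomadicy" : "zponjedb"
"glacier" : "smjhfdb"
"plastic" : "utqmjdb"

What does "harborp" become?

What's happening: sort the characters into reverse alphabetical order, then shift every letter 1 place forward in the alphabet (wrapping around).
On "harborp": the first step gives "rrpohba", and the second then gives "ssqpicb".

ssqpicb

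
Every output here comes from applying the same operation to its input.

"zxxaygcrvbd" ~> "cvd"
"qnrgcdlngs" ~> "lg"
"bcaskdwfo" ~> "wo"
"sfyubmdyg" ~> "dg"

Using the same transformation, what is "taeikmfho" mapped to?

fo

Looking at the pairs, the operation is to keep every other character starting from the first (positions 1st, 3rd, 5th, ...), then delete the first 3 characters.
Starting from "taeikmfho": after the first operation, "tekfo"; after the second, "fo".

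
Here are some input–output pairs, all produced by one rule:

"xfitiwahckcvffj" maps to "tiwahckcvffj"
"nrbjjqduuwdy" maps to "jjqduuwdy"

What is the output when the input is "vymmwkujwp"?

mwkujwp

In each case the input is transformed by: delete the first 3 characters.
On "vymmwkujwp" that produces "mwkujwp".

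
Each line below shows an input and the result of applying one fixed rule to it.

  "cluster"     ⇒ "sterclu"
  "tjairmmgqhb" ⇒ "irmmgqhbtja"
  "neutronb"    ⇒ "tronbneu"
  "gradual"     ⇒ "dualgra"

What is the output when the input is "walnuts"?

nutswal

Looking at the pairs, the operation is to move the first 3 characters to the end (rotate left by 3).
Applying that to "walnuts" gives "nutswal".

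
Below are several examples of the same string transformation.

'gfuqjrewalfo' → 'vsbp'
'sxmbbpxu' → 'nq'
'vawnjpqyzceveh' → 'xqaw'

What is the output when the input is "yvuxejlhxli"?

The rule is to shift every letter 1 place forward in the alphabet (wrapping around), then keep one character in every 3, starting at position 3 (positions 3rd, 6th, 9th, ...).
Applying both steps to "yvuxejlhxli": "zwvyfkmiymj", then "vky".
(Check on "vawnjpqyzceveh": → "wbxokqrzadfwfi" → "xqaw" ✓)

vky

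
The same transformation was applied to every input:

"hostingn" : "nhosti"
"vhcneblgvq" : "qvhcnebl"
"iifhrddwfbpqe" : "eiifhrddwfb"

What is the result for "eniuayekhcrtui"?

The transformation: move the last character to the front, then delete the last 2 characters.
Applying both steps to "eniuayekhcrtui": "ieniuayekhcrtu", then "ieniuayekhcr".

ieniuayekhcr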